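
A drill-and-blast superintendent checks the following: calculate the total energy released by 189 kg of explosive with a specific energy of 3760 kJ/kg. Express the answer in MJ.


Energy = mass * specific_energy / 1000
= 189 * 3760 / 1000
= 710640 / 1000
= 710.64 MJ

710.64 MJ


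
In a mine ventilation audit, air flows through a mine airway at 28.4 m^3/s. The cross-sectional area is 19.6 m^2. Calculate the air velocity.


1.449 m/s

Velocity = flow rate / cross-sectional area
= 28.4 / 19.6
= 1.449 m/s


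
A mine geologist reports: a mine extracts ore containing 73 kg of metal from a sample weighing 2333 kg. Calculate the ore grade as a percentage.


Ore grade = (metal mass / ore mass) * 100
= (73 / 2333) * 100
= 0.03129018431 * 100
= 3.129%

3.129%


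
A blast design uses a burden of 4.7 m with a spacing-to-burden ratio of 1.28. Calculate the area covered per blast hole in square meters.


First, find the spacing:
Spacing = burden * ratio = 4.7 * 1.28
= 6.016 m
Then, calculate the area:
Area = burden * spacing = 4.7 * 6.016
= 28.2752 m^2

28.2752 m^2


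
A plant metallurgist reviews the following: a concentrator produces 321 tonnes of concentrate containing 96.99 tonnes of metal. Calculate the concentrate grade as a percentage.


Grade = (metal in concentrate / concentrate mass) * 100
= (96.99 / 321) * 100
= 0.3021495327 * 100
= 30.215%

30.215%


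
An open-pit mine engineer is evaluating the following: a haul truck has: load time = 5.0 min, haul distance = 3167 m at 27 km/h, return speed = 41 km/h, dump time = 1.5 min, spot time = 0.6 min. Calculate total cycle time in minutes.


18.7724 min

Convert haul speed to m/min: 27 * 1000/60 = 450 m/min
Haul time = 3167 / 450 = 7.037777778 min
Convert return speed to m/min: 41 * 1000/60 = 683.3333333 m/min
Return time = 3167 / 683.3333333 = 4.634634146 min
Total cycle time:
= 5.0 + 7.037777778 + 1.5 + 4.634634146 + 0.6
= 18.7724 min


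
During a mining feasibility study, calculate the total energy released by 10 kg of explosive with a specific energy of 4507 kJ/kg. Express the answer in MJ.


45.07 MJ

Energy = mass * specific_energy / 1000
= 10 * 4507 / 1000
= 45070 / 1000
= 45.07 MJ


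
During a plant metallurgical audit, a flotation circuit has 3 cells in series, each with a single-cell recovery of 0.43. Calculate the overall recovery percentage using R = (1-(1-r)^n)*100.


81.4807%

Complement of single-cell recovery:
1 - r = 1 - 0.43 = 0.57
Raise to power n:
(1 - r)^3 = 0.57^3 = 0.185193
Overall recovery:
R = (1 - 0.185193) * 100
= 81.4807%


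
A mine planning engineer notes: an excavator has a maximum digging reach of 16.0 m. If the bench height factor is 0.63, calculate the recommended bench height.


Bench height = reach * factor
= 16.0 * 0.63
= 10.08 m

10.08 m


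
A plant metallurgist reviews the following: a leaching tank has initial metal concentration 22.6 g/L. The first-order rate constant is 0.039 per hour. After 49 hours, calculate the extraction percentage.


85.2068%

Compute the exponent:
-k * t = -0.039 * 49 = -1.911
Remaining concentration:
C = 22.6 * exp(-1.911)
= 22.6 * 0.1479323802
= 3.343271793 g/L
Extracted = 22.6 - 3.343271793 = 19.25672821 g/L
Extraction % = 19.25672821 / 22.6 * 100
= 85.2068%


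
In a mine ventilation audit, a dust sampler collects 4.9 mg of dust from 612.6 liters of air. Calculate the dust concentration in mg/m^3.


7.9987 mg/m^3

Convert liters to m^3: 1 m^3 = 1000 L
Concentration = mass / volume * 1000
= 4.9 / 612.6 * 1000
= 0.007998694091 * 1000
= 7.9987 mg/m^3


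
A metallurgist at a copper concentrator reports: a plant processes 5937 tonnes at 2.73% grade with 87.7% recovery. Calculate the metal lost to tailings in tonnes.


19.9359 tonnes

Total metal in feed:
= 5937 * 2.73 / 100 = 162.0801 tonnes
Metal recovered:
= 162.0801 * 87.7 / 100 = 142.1442477 tonnes
Metal lost to tailings:
= 162.0801 - 142.1442477
= 19.9359 tonnes


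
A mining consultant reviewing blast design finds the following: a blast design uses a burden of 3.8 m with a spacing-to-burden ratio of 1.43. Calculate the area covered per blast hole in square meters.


First, find the spacing:
Spacing = burden * ratio = 3.8 * 1.43
= 5.434 m
Then, calculate the area:
Area = burden * spacing = 3.8 * 5.434
= 20.6492 m^2

20.6492 m^2


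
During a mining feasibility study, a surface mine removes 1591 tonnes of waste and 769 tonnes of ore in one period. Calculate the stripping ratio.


Stripping ratio = waste tonnage / ore tonnage
= 1591 / 769
= 2.0689

2.0689


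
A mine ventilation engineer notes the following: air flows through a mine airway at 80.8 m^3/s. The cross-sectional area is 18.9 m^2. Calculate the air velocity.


Velocity = flow rate / cross-sectional area
= 80.8 / 18.9
= 4.2751 m/s

4.2751 m/s


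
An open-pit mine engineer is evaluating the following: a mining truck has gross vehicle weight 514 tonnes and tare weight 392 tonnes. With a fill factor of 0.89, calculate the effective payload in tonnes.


108.58 tonnes

Maximum payload = gross - tare
= 514 - 392 = 122 tonnes
Effective payload = max payload * fill factor
= 122 * 0.89
= 108.58 tonnes


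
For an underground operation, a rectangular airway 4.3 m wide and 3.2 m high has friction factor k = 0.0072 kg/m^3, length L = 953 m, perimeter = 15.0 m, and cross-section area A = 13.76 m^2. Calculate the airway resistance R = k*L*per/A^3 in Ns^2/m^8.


0.0395 Ns^2/m^8

Compute the numerator:
k * L * per = 0.0072 * 953 * 15.0
= 102.924
Compute the denominator:
A^3 = 13.76^3 = 2605.285376
Resistance:
R = 102.924 / 2605.285376
= 0.0395 Ns^2/m^8


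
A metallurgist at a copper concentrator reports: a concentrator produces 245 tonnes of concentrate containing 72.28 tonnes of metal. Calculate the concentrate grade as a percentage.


29.502%

Grade = (metal in concentrate / concentrate mass) * 100
= (72.28 / 245) * 100
= 0.2950204082 * 100
= 29.502%


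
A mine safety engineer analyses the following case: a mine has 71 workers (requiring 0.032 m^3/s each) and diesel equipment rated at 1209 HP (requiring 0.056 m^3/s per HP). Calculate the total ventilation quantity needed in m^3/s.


Airflow for workers:
Q_people = 71 * 0.032 = 2.272 m^3/s
Airflow for diesel equipment:
Q_diesel = 1209 * 0.056 = 67.704 m^3/s
Total ventilation:
Q_total = 2.272 + 67.704
= 69.976 m^3/s

69.976 m^3/s


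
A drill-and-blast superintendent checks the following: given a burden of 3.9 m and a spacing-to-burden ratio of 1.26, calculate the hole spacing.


Spacing = burden * ratio
= 3.9 * 1.26
= 4.914 m

4.914 m


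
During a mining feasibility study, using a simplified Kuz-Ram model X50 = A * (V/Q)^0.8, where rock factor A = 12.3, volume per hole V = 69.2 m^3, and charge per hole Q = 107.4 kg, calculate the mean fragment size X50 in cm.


8.6534 cm

Compute V/Q:
V/Q = 69.2 / 107.4 = 0.644320298
Raise to the power 0.8:
(V/Q)^0.8 = 0.644320298^0.8 = 0.7035281032
Multiply by A:
X50 = 12.3 * 0.7035281032
= 8.6534 cm


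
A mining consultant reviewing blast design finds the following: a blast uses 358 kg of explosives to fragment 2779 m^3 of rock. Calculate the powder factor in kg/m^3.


Powder factor = explosive mass / rock volume
= 358 / 2779
= 0.1288 kg/m^3

0.1288 kg/m^3


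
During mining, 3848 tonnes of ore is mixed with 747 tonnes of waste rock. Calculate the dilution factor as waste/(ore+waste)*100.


Total material = ore + waste
= 3848 + 747 = 4595 tonnes
Dilution = waste / total * 100
= 747 / 4595 * 100
= 0.1625680087 * 100
= 16.2568%

16.2568%


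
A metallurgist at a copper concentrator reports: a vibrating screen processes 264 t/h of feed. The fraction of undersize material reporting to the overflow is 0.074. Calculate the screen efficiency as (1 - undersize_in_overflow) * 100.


92.6%

Screen efficiency = (1 - fraction of undersize in overflow) * 100
= (1 - 0.074) * 100
= 0.926 * 100
= 92.6%


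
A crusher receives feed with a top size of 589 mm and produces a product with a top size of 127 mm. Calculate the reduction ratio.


4.6378

Reduction ratio = feed size / product size
= 589 / 127
= 4.6378


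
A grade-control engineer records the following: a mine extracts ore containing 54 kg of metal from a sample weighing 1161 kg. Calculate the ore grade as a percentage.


Ore grade = (metal mass / ore mass) * 100
= (54 / 1161) * 100
= 0.04651162791 * 100
= 4.6512%

4.6512%


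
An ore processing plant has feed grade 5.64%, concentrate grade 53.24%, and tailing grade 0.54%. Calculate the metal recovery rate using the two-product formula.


91.3521%

Using the two-product formula:
R = 100 * c * (f - t) / (f * (c - t))
Numerator = 100 * 53.24 * (5.64 - 0.54)
= 100 * 53.24 * 5.1
= 27152.4
Denominator = 5.64 * (53.24 - 0.54)
= 5.64 * 52.7
= 297.228
R = 27152.4 / 297.228
= 91.3521%


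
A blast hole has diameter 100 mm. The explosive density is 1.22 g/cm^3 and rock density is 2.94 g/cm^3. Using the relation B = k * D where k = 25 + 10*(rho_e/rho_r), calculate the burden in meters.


2.915 m

First, compute k:
rho_e / rho_r = 1.22 / 2.94 = 0.4149659864
k = 25 + 10 * 0.4149659864 = 29.14965986
Then, compute burden:
B = k * D / 1000 = 29.14965986 * 100 / 1000
= 2914.965986 / 1000
= 2.915 m


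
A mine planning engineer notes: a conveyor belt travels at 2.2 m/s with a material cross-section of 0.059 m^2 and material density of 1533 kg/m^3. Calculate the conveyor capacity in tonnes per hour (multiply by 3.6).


716.3402 t/h

Volumetric flow = speed * area
= 2.2 * 0.059 = 0.1298 m^3/s
Mass flow = volumetric * density
= 0.1298 * 1533 = 198.9834 kg/s
Convert to t/h: multiply by 3.6
Capacity = 198.9834 * 3.6
= 716.3402 t/h


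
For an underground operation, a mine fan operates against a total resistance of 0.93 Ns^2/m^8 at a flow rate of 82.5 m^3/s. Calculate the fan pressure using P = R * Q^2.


6329.8125 Pa

Compute Q^2:
Q^2 = 82.5^2 = 6806.25
Compute pressure:
P = R * Q^2 = 0.93 * 6806.25
= 6329.8125 Pa


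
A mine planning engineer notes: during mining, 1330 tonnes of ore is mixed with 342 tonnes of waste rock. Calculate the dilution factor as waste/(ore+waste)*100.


Total material = ore + waste
= 1330 + 342 = 1672 tonnes
Dilution = waste / total * 100
= 342 / 1672 * 100
= 0.2045454545 * 100
= 20.4545%

20.4545%


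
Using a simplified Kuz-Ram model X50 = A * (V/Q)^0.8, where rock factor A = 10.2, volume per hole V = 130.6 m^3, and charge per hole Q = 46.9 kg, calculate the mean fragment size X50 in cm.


23.1428 cm

Compute V/Q:
V/Q = 130.6 / 46.9 = 2.784648188
Raise to the power 0.8:
(V/Q)^0.8 = 2.784648188^0.8 = 2.268904766
Multiply by A:
X50 = 10.2 * 2.268904766
= 23.1428 cm


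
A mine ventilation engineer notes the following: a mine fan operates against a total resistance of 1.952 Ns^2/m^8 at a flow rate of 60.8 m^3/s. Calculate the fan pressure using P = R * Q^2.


Compute Q^2:
Q^2 = 60.8^2 = 3696.64
Compute pressure:
P = R * Q^2 = 1.952 * 3696.64
= 7215.8413 Pa

7215.8413 Pa


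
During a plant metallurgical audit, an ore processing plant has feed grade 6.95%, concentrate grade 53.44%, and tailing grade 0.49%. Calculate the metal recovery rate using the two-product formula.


93.8098%

Using the two-product formula:
R = 100 * c * (f - t) / (f * (c - t))
Numerator = 100 * 53.44 * (6.95 - 0.49)
= 100 * 53.44 * 6.46
= 34522.24
Denominator = 6.95 * (53.44 - 0.49)
= 6.95 * 52.95
= 368.0025
R = 34522.24 / 368.0025
= 93.8098%


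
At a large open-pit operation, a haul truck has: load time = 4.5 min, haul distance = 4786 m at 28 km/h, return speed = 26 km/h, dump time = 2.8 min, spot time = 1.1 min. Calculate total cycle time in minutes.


29.7003 min

Convert haul speed to m/min: 28 * 1000/60 = 466.6666667 m/min
Haul time = 4786 / 466.6666667 = 10.25571429 min
Convert return speed to m/min: 26 * 1000/60 = 433.3333333 m/min
Return time = 4786 / 433.3333333 = 11.04461538 min
Total cycle time:
= 4.5 + 10.25571429 + 2.8 + 11.04461538 + 1.1
= 29.7003 min


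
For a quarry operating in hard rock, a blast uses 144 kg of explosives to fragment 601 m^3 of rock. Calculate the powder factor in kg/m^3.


0.2396 kg/m^3

Powder factor = explosive mass / rock volume
= 144 / 601
= 0.2396 kg/m^3


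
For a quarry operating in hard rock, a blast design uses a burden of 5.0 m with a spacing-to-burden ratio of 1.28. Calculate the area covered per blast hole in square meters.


First, find the spacing:
Spacing = burden * ratio = 5.0 * 1.28
= 6.4 m
Then, calculate the area:
Area = burden * spacing = 5.0 * 6.4
= 32.0 m^2

32.0 m^2


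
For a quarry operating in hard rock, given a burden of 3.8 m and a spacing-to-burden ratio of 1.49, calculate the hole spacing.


5.662 m

Spacing = burden * ratio
= 3.8 * 1.49
= 5.662 m


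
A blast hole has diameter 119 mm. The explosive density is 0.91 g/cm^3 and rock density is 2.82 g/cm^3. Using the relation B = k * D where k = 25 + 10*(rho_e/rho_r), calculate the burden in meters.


3.359 m

First, compute k:
rho_e / rho_r = 0.91 / 2.82 = 0.3226950355
k = 25 + 10 * 0.3226950355 = 28.22695035
Then, compute burden:
B = k * D / 1000 = 28.22695035 * 119 / 1000
= 3359.007092 / 1000
= 3.359 m


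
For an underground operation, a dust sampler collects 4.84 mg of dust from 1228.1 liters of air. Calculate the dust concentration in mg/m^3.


3.941 mg/m^3

Convert liters to m^3: 1 m^3 = 1000 L
Concentration = mass / volume * 1000
= 4.84 / 1228.1 * 1000
= 0.003941047146 * 1000
= 3.941 mg/m^3


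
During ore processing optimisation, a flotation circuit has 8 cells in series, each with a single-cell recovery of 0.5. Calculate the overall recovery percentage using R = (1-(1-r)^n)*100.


Complement of single-cell recovery:
1 - r = 1 - 0.5 = 0.5
Raise to power n:
(1 - r)^8 = 0.5^8 = 0.00390625
Overall recovery:
R = (1 - 0.00390625) * 100
= 99.6094%

99.6094%


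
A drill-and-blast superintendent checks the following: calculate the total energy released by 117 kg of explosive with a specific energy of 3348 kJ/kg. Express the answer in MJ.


391.716 MJ

Energy = mass * specific_energy / 1000
= 117 * 3348 / 1000
= 391716 / 1000
= 391.716 MJ


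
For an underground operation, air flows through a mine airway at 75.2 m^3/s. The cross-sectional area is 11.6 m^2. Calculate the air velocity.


6.4828 m/s

Velocity = flow rate / cross-sectional area
= 75.2 / 11.6
= 6.4828 m/s


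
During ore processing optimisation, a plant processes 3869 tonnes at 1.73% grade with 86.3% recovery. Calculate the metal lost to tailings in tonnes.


9.1699 tonnes

Total metal in feed:
= 3869 * 1.73 / 100 = 66.9337 tonnes
Metal recovered:
= 66.9337 * 86.3 / 100 = 57.7637831 tonnes
Metal lost to tailings:
= 66.9337 - 57.7637831
= 9.1699 tonnes


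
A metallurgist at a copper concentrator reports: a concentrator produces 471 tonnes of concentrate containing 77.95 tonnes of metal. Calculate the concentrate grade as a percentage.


16.5499%

Grade = (metal in concentrate / concentrate mass) * 100
= (77.95 / 471) * 100
= 0.1654989384 * 100
= 16.5499%


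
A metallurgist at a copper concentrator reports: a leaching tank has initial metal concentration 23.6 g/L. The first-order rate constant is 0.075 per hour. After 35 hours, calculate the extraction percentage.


Compute the exponent:
-k * t = -0.075 * 35 = -2.625
Remaining concentration:
C = 23.6 * exp(-2.625)
= 23.6 * 0.07243975703
= 1.709578266 g/L
Extracted = 23.6 - 1.709578266 = 21.89042173 g/L
Extraction % = 21.89042173 / 23.6 * 100
= 92.756%

92.756%


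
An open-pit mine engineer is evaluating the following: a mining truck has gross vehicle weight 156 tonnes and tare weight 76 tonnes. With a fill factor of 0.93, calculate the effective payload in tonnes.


Maximum payload = gross - tare
= 156 - 76 = 80 tonnes
Effective payload = max payload * fill factor
= 80 * 0.93
= 74.4 tonnes

74.4 tonnes


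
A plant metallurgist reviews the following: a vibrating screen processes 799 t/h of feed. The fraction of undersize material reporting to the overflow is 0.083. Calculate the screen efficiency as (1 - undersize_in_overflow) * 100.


Screen efficiency = (1 - fraction of undersize in overflow) * 100
= (1 - 0.083) * 100
= 0.917 * 100
= 91.7%

91.7%


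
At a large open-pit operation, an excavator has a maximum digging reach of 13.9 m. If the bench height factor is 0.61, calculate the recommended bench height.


8.479 m

Bench height = reach * factor
= 13.9 * 0.61
= 8.479 m


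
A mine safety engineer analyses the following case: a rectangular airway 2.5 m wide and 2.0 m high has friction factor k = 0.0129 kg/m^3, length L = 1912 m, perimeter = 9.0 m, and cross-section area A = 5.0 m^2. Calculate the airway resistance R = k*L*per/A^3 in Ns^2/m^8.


1.7759 Ns^2/m^8

Compute the numerator:
k * L * per = 0.0129 * 1912 * 9.0
= 221.9832
Compute the denominator:
A^3 = 5.0^3 = 125
Resistance:
R = 221.9832 / 125
= 1.7759 Ns^2/m^8


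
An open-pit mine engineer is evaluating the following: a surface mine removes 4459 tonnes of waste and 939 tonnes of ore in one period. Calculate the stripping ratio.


4.7487

Stripping ratio = waste tonnage / ore tonnage
= 4459 / 939
= 4.7487


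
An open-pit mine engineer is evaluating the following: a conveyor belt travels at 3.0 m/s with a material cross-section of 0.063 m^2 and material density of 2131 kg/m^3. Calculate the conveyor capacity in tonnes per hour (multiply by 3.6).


1449.9324 t/h

Volumetric flow = speed * area
= 3.0 * 0.063 = 0.189 m^3/s
Mass flow = volumetric * density
= 0.189 * 2131 = 402.759 kg/s
Convert to t/h: multiply by 3.6
Capacity = 402.759 * 3.6
= 1449.9324 t/h


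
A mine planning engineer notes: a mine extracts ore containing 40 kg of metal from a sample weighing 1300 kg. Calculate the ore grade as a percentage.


3.0769%

Ore grade = (metal mass / ore mass) * 100
= (40 / 1300) * 100
= 0.03076923077 * 100
= 3.0769%


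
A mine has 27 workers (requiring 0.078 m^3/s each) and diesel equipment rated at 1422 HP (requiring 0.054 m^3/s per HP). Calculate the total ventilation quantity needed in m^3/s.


78.894 m^3/s

Airflow for workers:
Q_people = 27 * 0.078 = 2.106 m^3/s
Airflow for diesel equipment:
Q_diesel = 1422 * 0.054 = 76.788 m^3/s
Total ventilation:
Q_total = 2.106 + 76.788
= 78.894 m^3/s


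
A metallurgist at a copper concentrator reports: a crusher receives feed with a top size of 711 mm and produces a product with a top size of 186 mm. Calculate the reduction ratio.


3.8226

Reduction ratio = feed size / product size
= 711 / 186
= 3.8226


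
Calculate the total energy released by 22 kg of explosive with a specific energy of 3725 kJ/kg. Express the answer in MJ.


81.95 MJ

Energy = mass * specific_energy / 1000
= 22 * 3725 / 1000
= 81950 / 1000
= 81.95 MJ


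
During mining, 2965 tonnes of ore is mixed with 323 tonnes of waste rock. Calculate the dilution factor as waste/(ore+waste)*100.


9.8236%

Total material = ore + waste
= 2965 + 323 = 3288 tonnes
Dilution = waste / total * 100
= 323 / 3288 * 100
= 0.09823600973 * 100
= 9.8236%


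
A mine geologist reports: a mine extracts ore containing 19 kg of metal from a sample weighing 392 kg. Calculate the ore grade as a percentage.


4.8469%

Ore grade = (metal mass / ore mass) * 100
= (19 / 392) * 100
= 0.04846938776 * 100
= 4.8469%


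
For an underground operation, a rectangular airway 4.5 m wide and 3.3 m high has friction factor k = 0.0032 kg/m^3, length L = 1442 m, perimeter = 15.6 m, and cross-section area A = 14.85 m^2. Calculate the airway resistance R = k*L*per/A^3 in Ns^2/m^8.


Compute the numerator:
k * L * per = 0.0032 * 1442 * 15.6
= 71.98464
Compute the denominator:
A^3 = 14.85^3 = 3274.759125
Resistance:
R = 71.98464 / 3274.759125
= 0.022 Ns^2/m^8

0.022 Ns^2/m^8


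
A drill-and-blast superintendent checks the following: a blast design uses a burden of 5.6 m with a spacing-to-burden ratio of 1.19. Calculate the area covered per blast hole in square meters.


37.3184 m^2

First, find the spacing:
Spacing = burden * ratio = 5.6 * 1.19
= 6.664 m
Then, calculate the area:
Area = burden * spacing = 5.6 * 6.664
= 37.3184 m^2


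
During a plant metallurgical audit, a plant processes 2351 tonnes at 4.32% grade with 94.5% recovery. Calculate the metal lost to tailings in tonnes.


Total metal in feed:
= 2351 * 4.32 / 100 = 101.5632 tonnes
Metal recovered:
= 101.5632 * 94.5 / 100 = 95.977224 tonnes
Metal lost to tailings:
= 101.5632 - 95.977224
= 5.586 tonnes

5.586 tonnes


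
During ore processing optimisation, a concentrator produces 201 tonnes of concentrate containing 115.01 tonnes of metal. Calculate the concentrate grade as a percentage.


Grade = (metal in concentrate / concentrate mass) * 100
= (115.01 / 201) * 100
= 0.5721890547 * 100
= 57.2189%

57.2189%


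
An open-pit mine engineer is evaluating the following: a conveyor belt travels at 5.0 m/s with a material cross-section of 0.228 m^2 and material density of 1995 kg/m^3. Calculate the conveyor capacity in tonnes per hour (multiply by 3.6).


8187.48 t/h

Volumetric flow = speed * area
= 5.0 * 0.228 = 1.14 m^3/s
Mass flow = volumetric * density
= 1.14 * 1995 = 2274.3 kg/s
Convert to t/h: multiply by 3.6
Capacity = 2274.3 * 3.6
= 8187.48 t/h


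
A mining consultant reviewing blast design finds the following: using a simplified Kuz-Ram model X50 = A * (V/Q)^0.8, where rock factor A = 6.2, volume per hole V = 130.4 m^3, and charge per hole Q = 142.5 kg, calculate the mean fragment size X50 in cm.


Compute V/Q:
V/Q = 130.4 / 142.5 = 0.9150877193
Raise to the power 0.8:
(V/Q)^0.8 = 0.9150877193^0.8 = 0.9314728088
Multiply by A:
X50 = 6.2 * 0.9314728088
= 5.7751 cm

5.7751 cm


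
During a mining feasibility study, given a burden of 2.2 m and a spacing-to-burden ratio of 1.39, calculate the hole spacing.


Spacing = burden * ratio
= 2.2 * 1.39
= 3.058 m

3.058 m


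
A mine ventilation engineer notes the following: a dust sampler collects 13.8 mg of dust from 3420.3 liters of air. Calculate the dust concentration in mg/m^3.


Convert liters to m^3: 1 m^3 = 1000 L
Concentration = mass / volume * 1000
= 13.8 / 3420.3 * 1000
= 0.004034733795 * 1000
= 4.0347 mg/m^3

4.0347 mg/m^3


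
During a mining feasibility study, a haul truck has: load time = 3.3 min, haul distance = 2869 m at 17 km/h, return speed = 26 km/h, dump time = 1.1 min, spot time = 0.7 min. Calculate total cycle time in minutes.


21.8467 min

Convert haul speed to m/min: 17 * 1000/60 = 283.3333333 m/min
Haul time = 2869 / 283.3333333 = 10.12588235 min
Convert return speed to m/min: 26 * 1000/60 = 433.3333333 m/min
Return time = 2869 / 433.3333333 = 6.620769231 min
Total cycle time:
= 3.3 + 10.12588235 + 1.1 + 6.620769231 + 0.7
= 21.8467 min


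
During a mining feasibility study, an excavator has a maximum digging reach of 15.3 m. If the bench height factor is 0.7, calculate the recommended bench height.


Bench height = reach * factor
= 15.3 * 0.7
= 10.71 m

10.71 m


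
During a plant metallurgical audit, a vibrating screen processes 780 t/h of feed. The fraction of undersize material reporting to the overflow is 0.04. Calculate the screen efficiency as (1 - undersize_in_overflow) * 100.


96.0%

Screen efficiency = (1 - fraction of undersize in overflow) * 100
= (1 - 0.04) * 100
= 0.96 * 100
= 96.0%


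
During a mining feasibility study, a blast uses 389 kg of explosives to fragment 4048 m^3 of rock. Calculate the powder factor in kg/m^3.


0.0961 kg/m^3

Powder factor = explosive mass / rock volume
= 389 / 4048
= 0.0961 kg/m^3


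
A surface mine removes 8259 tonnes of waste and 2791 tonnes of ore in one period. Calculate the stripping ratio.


2.9592

Stripping ratio = waste tonnage / ore tonnage
= 8259 / 2791
= 2.9592


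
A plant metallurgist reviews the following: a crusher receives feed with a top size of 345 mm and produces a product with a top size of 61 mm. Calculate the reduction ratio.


Reduction ratio = feed size / product size
= 345 / 61
= 5.6557

5.6557


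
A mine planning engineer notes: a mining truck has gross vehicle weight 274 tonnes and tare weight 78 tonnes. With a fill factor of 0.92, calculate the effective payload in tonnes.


Maximum payload = gross - tare
= 274 - 78 = 196 tonnes
Effective payload = max payload * fill factor
= 196 * 0.92
= 180.32 tonnes

180.32 tonnes


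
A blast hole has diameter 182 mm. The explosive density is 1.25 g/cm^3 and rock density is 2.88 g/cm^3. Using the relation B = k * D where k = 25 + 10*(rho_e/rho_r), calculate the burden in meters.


5.3399 m

First, compute k:
rho_e / rho_r = 1.25 / 2.88 = 0.4340277778
k = 25 + 10 * 0.4340277778 = 29.34027778
Then, compute burden:
B = k * D / 1000 = 29.34027778 * 182 / 1000
= 5339.930556 / 1000
= 5.3399 m


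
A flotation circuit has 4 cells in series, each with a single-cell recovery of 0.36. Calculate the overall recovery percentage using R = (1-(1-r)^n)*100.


83.2228%

Complement of single-cell recovery:
1 - r = 1 - 0.36 = 0.64
Raise to power n:
(1 - r)^4 = 0.64^4 = 0.16777216
Overall recovery:
R = (1 - 0.16777216) * 100
= 83.2228%


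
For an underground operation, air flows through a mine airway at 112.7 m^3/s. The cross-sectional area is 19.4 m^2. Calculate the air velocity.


Velocity = flow rate / cross-sectional area
= 112.7 / 19.4
= 5.8093 m/s

5.8093 m/s


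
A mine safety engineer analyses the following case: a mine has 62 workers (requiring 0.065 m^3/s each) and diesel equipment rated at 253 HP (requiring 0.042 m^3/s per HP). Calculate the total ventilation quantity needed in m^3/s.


14.656 m^3/s

Airflow for workers:
Q_people = 62 * 0.065 = 4.03 m^3/s
Airflow for diesel equipment:
Q_diesel = 253 * 0.042 = 10.626 m^3/s
Total ventilation:
Q_total = 4.03 + 10.626
= 14.656 m^3/s


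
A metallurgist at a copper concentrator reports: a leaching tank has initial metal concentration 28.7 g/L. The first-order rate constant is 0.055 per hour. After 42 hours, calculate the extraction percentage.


90.0739%

Compute the exponent:
-k * t = -0.055 * 42 = -2.31
Remaining concentration:
C = 28.7 * exp(-2.31)
= 28.7 * 0.09926125156
= 2.84879792 g/L
Extracted = 28.7 - 2.84879792 = 25.85120208 g/L
Extraction % = 25.85120208 / 28.7 * 100
= 90.0739%


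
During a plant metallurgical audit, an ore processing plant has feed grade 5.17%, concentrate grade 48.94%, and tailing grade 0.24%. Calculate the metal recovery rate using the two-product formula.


95.8278%

Using the two-product formula:
R = 100 * c * (f - t) / (f * (c - t))
Numerator = 100 * 48.94 * (5.17 - 0.24)
= 100 * 48.94 * 4.93
= 24127.42
Denominator = 5.17 * (48.94 - 0.24)
= 5.17 * 48.7
= 251.779
R = 24127.42 / 251.779
= 95.8278%


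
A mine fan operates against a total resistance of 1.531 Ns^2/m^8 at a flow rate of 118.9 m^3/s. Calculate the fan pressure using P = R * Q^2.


Compute Q^2:
Q^2 = 118.9^2 = 14137.21
Compute pressure:
P = R * Q^2 = 1.531 * 14137.21
= 21644.0685 Pa

21644.0685 Pa


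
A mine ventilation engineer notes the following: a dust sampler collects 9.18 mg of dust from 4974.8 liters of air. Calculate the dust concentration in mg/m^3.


1.8453 mg/m^3

Convert liters to m^3: 1 m^3 = 1000 L
Concentration = mass / volume * 1000
= 9.18 / 4974.8 * 1000
= 0.001845300314 * 1000
= 1.8453 mg/m^3


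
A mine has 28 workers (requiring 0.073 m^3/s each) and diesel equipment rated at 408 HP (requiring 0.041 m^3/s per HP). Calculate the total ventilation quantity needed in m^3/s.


Airflow for workers:
Q_people = 28 * 0.073 = 2.044 m^3/s
Airflow for diesel equipment:
Q_diesel = 408 * 0.041 = 16.728 m^3/s
Total ventilation:
Q_total = 2.044 + 16.728
= 18.772 m^3/s

18.772 m^3/s


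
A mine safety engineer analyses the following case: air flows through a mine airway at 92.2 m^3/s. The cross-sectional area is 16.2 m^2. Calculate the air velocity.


5.6914 m/s

Velocity = flow rate / cross-sectional area
= 92.2 / 16.2
= 5.6914 m/s


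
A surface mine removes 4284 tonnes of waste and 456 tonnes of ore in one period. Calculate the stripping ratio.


Stripping ratio = waste tonnage / ore tonnage
= 4284 / 456
= 9.3947

9.3947


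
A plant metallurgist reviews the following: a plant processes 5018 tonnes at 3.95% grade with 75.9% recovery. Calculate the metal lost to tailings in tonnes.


Total metal in feed:
= 5018 * 3.95 / 100 = 198.211 tonnes
Metal recovered:
= 198.211 * 75.9 / 100 = 150.442149 tonnes
Metal lost to tailings:
= 198.211 - 150.442149
= 47.7689 tonnes

47.7689 tonnes


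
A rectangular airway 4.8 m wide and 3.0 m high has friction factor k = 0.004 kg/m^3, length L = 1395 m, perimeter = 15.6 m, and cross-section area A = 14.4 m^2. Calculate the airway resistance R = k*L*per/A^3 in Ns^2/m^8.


0.0292 Ns^2/m^8

Compute the numerator:
k * L * per = 0.004 * 1395 * 15.6
= 87.048
Compute the denominator:
A^3 = 14.4^3 = 2985.984
Resistance:
R = 87.048 / 2985.984
= 0.0292 Ns^2/m^8


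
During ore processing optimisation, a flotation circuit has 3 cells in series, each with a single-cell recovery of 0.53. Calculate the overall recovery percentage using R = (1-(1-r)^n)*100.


Complement of single-cell recovery:
1 - r = 1 - 0.53 = 0.47
Raise to power n:
(1 - r)^3 = 0.47^3 = 0.103823
Overall recovery:
R = (1 - 0.103823) * 100
= 89.6177%

89.6177%


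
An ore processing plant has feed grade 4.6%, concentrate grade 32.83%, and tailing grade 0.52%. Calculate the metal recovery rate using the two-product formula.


Using the two-product formula:
R = 100 * c * (f - t) / (f * (c - t))
Numerator = 100 * 32.83 * (4.6 - 0.52)
= 100 * 32.83 * 4.08
= 13394.64
Denominator = 4.6 * (32.83 - 0.52)
= 4.6 * 32.31
= 148.626
R = 13394.64 / 148.626
= 90.1231%

90.1231%


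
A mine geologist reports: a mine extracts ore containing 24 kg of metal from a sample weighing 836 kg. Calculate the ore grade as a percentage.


2.8708%

Ore grade = (metal mass / ore mass) * 100
= (24 / 836) * 100
= 0.02870813397 * 100
= 2.8708%


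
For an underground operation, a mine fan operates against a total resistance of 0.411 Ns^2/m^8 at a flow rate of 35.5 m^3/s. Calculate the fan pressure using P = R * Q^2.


Compute Q^2:
Q^2 = 35.5^2 = 1260.25
Compute pressure:
P = R * Q^2 = 0.411 * 1260.25
= 517.9628 Pa

517.9628 Pa


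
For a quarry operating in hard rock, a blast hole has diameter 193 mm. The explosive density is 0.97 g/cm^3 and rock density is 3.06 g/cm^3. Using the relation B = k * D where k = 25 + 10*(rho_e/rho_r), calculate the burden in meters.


First, compute k:
rho_e / rho_r = 0.97 / 3.06 = 0.3169934641
k = 25 + 10 * 0.3169934641 = 28.16993464
Then, compute burden:
B = k * D / 1000 = 28.16993464 * 193 / 1000
= 5436.797386 / 1000
= 5.4368 m

5.4368 m


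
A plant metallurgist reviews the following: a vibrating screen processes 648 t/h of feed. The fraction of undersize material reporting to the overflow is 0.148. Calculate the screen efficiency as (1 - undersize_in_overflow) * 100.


Screen efficiency = (1 - fraction of undersize in overflow) * 100
= (1 - 0.148) * 100
= 0.852 * 100
= 85.2%

85.2%


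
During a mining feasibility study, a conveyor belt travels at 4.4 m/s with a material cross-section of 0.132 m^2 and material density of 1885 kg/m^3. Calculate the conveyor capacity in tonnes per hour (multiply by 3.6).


Volumetric flow = speed * area
= 4.4 * 0.132 = 0.5808 m^3/s
Mass flow = volumetric * density
= 0.5808 * 1885 = 1094.808 kg/s
Convert to t/h: multiply by 3.6
Capacity = 1094.808 * 3.6
= 3941.3088 t/h

3941.3088 t/h


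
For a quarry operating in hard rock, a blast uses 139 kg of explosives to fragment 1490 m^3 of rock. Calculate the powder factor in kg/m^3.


0.0933 kg/m^3

Powder factor = explosive mass / rock volume
= 139 / 1490
= 0.0933 kg/m^3


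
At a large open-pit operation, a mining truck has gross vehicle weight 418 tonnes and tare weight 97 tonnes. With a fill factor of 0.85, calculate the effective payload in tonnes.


Maximum payload = gross - tare
= 418 - 97 = 321 tonnes
Effective payload = max payload * fill factor
= 321 * 0.85
= 272.85 tonnes

272.85 tonnes


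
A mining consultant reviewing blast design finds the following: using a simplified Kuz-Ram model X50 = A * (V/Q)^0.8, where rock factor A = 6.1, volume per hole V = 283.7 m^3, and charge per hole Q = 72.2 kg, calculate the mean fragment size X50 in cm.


18.23 cm

Compute V/Q:
V/Q = 283.7 / 72.2 = 3.929362881
Raise to the power 0.8:
(V/Q)^0.8 = 3.929362881^0.8 = 2.988530625
Multiply by A:
X50 = 6.1 * 2.988530625
= 18.23 cm


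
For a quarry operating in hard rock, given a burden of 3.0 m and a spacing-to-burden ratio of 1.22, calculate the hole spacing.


3.66 m

Spacing = burden * ratio
= 3.0 * 1.22
= 3.66 m


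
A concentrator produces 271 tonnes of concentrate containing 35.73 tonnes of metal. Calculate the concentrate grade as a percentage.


13.1845%

Grade = (metal in concentrate / concentrate mass) * 100
= (35.73 / 271) * 100
= 0.1318450185 * 100
= 13.1845%


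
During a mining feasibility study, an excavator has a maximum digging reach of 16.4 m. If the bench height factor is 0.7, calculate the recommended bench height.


11.48 m

Bench height = reach * factor
= 16.4 * 0.7
= 11.48 m


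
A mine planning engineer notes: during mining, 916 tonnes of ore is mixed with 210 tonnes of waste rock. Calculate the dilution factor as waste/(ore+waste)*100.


Total material = ore + waste
= 916 + 210 = 1126 tonnes
Dilution = waste / total * 100
= 210 / 1126 * 100
= 0.1865008881 * 100
= 18.6501%

18.6501%


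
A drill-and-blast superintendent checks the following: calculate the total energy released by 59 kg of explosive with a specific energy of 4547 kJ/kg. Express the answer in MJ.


Energy = mass * specific_energy / 1000
= 59 * 4547 / 1000
= 268273 / 1000
= 268.273 MJ

268.273 MJ


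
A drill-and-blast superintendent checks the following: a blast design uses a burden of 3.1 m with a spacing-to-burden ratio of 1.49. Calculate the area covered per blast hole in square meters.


14.3189 m^2

First, find the spacing:
Spacing = burden * ratio = 3.1 * 1.49
= 4.619 m
Then, calculate the area:
Area = burden * spacing = 3.1 * 4.619
= 14.3189 m^2


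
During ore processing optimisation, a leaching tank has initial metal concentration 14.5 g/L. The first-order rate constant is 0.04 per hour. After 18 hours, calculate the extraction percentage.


51.3248%

Compute the exponent:
-k * t = -0.04 * 18 = -0.72
Remaining concentration:
C = 14.5 * exp(-0.72)
= 14.5 * 0.486752256
= 7.057907711 g/L
Extracted = 14.5 - 7.057907711 = 7.442092289 g/L
Extraction % = 7.442092289 / 14.5 * 100
= 51.3248%


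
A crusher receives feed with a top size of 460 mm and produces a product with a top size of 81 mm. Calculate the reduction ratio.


Reduction ratio = feed size / product size
= 460 / 81
= 5.679

5.679


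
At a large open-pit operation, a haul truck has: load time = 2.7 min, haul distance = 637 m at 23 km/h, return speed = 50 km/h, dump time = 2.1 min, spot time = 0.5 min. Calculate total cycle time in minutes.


7.7261 min

Convert haul speed to m/min: 23 * 1000/60 = 383.3333333 m/min
Haul time = 637 / 383.3333333 = 1.66173913 min
Convert return speed to m/min: 50 * 1000/60 = 833.3333333 m/min
Return time = 637 / 833.3333333 = 0.7644 min
Total cycle time:
= 2.7 + 1.66173913 + 2.1 + 0.7644 + 0.5
= 7.7261 min


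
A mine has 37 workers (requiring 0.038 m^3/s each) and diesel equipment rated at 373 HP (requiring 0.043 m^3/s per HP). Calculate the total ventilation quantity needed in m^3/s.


Airflow for workers:
Q_people = 37 * 0.038 = 1.406 m^3/s
Airflow for diesel equipment:
Q_diesel = 373 * 0.043 = 16.039 m^3/s
Total ventilation:
Q_total = 1.406 + 16.039
= 17.445 m^3/s

17.445 m^3/s


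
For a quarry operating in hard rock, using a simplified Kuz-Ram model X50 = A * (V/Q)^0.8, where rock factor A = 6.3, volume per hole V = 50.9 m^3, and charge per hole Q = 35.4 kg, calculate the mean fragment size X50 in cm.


8.4239 cm

Compute V/Q:
V/Q = 50.9 / 35.4 = 1.437853107
Raise to the power 0.8:
(V/Q)^0.8 = 1.437853107^0.8 = 1.337123791
Multiply by A:
X50 = 6.3 * 1.337123791
= 8.4239 cm


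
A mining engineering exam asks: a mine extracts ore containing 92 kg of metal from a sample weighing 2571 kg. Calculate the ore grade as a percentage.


Ore grade = (metal mass / ore mass) * 100
= (92 / 2571) * 100
= 0.03578374173 * 100
= 3.5784%

3.5784%


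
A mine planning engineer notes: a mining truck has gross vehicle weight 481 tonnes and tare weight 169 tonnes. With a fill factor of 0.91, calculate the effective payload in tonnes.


Maximum payload = gross - tare
= 481 - 169 = 312 tonnes
Effective payload = max payload * fill factor
= 312 * 0.91
= 283.92 tonnes

283.92 tonnes


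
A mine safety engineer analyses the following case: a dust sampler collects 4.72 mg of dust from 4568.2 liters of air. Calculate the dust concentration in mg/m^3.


Convert liters to m^3: 1 m^3 = 1000 L
Concentration = mass / volume * 1000
= 4.72 / 4568.2 * 1000
= 0.001033229718 * 1000
= 1.0332 mg/m^3

1.0332 mg/m^3


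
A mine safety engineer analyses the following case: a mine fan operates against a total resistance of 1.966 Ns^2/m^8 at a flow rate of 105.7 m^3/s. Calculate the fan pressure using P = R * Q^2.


Compute Q^2:
Q^2 = 105.7^2 = 11172.49
Compute pressure:
P = R * Q^2 = 1.966 * 11172.49
= 21965.1153 Pa

21965.1153 Pa


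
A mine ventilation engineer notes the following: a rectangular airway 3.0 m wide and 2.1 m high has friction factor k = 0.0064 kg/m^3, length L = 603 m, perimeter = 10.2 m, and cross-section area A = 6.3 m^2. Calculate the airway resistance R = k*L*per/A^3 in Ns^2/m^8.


Compute the numerator:
k * L * per = 0.0064 * 603 * 10.2
= 39.36384
Compute the denominator:
A^3 = 6.3^3 = 250.047
Resistance:
R = 39.36384 / 250.047
= 0.1574 Ns^2/m^8

0.1574 Ns^2/m^8


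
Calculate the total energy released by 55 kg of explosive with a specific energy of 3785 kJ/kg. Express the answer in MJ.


Energy = mass * specific_energy / 1000
= 55 * 3785 / 1000
= 208175 / 1000
= 208.175 MJ

208.175 MJ


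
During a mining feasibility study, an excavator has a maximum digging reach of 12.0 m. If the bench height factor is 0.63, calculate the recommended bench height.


7.56 m

Bench height = reach * factor
= 12.0 * 0.63
= 7.56 m


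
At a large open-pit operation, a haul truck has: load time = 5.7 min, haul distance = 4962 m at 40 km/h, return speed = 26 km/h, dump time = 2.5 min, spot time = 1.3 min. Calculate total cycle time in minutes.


28.3938 min

Convert haul speed to m/min: 40 * 1000/60 = 666.6666667 m/min
Haul time = 4962 / 666.6666667 = 7.443 min
Convert return speed to m/min: 26 * 1000/60 = 433.3333333 m/min
Return time = 4962 / 433.3333333 = 11.45076923 min
Total cycle time:
= 5.7 + 7.443 + 2.5 + 11.45076923 + 1.3
= 28.3938 min


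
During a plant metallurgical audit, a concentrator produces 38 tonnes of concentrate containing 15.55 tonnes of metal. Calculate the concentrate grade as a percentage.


Grade = (metal in concentrate / concentrate mass) * 100
= (15.55 / 38) * 100
= 0.4092105263 * 100
= 40.9211%

40.9211%


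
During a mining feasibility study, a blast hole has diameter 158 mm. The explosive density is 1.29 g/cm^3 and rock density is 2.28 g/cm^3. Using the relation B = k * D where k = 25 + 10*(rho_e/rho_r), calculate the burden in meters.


4.8439 m

First, compute k:
rho_e / rho_r = 1.29 / 2.28 = 0.5657894737
k = 25 + 10 * 0.5657894737 = 30.65789474
Then, compute burden:
B = k * D / 1000 = 30.65789474 * 158 / 1000
= 4843.947368 / 1000
= 4.8439 m


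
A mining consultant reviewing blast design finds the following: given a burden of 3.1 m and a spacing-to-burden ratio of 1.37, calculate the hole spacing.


Spacing = burden * ratio
= 3.1 * 1.37
= 4.247 m

4.247 m
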